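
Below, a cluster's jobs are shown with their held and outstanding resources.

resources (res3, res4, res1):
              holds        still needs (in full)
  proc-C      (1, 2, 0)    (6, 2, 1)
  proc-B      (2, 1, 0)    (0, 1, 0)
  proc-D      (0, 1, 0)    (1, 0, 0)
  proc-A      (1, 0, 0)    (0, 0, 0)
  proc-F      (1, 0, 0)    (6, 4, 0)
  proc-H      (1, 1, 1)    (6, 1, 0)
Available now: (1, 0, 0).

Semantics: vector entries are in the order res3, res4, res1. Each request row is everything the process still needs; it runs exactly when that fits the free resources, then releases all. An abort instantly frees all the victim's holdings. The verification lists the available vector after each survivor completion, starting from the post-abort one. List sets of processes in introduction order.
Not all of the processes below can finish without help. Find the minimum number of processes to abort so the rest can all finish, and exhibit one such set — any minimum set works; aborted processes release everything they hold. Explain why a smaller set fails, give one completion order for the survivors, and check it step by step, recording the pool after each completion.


Minimum abort set: proc-C and proc-F.
Key observation: the deadlocked proc-H becomes finishable only because proc-C and proc-F released (2, 2, 0); it completes at step 3 below.
No one abort is enough; case by case: proc-C alone leaves proc-F blocked (short on res3); proc-B alone leaves proc-C blocked (short on res3 and res1); proc-D alone leaves proc-C blocked (short on res3 and res1); proc-A alone leaves proc-C blocked (short on res3 and res1); proc-F alone leaves proc-C blocked (short on res3 and res1); proc-H alone leaves proc-C blocked (short on res3).
The survivors complete as proc-A, proc-B, proc-H, proc-D. Check, step by step (starting from the post-abort pool):
  pool = (3, 2, 0)
  proc-A: need (0, 0, 0) fits (3, 2, 0); releases (1, 0, 0), pool now (4, 2, 0)
  proc-B: need (0, 1, 0) fits (4, 2, 0); releases (2, 1, 0), pool now (6, 3, 0)
  proc-H: need (6, 1, 0) fits (6, 3, 0); releases (1, 1, 1), pool now (7, 4, 1)
  proc-D: need (1, 0, 0) fits (7, 4, 1); releases (0, 1, 0), pool now (7, 5, 1)


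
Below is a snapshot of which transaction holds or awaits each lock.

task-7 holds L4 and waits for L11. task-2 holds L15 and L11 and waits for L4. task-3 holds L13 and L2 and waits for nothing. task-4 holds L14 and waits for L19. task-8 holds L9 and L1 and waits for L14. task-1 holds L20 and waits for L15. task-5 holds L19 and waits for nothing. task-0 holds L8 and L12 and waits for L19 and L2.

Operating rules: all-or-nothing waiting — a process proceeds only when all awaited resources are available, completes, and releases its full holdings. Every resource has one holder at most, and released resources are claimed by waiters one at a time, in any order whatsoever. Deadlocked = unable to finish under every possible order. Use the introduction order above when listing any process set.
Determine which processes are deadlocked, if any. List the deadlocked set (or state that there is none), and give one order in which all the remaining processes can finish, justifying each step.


Deadlocked: task-7, task-2 and task-1.
Key observation: the wait chain closes on itself along task-7 -> task-2 -> task-7; task-1 waits into the deadlock from upstream.
A valid finishing order for the others: task-5, task-4, task-8, task-3, task-0.
Verifying each step:
  run task-5 (it waits on nothing); releases L19
  task-4: everything it awaited (L19) is free; runs, freeing L14
  task-8: everything it awaited (L14) is free; runs, freeing L9 and L1
  run task-3 (it waits on nothing); releases L13 and L2
  task-0: everything it awaited (L19 and L2) is free; runs, freeing L8 and L12


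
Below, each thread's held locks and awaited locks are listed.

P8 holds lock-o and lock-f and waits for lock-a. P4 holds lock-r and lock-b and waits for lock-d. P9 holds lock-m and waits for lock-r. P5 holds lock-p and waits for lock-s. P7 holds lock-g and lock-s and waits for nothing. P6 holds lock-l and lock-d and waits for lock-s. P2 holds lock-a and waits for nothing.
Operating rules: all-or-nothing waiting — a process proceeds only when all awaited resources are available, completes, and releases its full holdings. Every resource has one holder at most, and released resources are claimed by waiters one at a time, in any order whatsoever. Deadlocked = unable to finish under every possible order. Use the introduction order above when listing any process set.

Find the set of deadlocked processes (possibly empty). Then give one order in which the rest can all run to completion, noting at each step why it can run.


The deadlocked set is empty.
Key observation: the wait graph is acyclic; completion cascades from the unblocked processes through everyone else.
One completion order for the rest: P2, P7, P6, P4, P9, P5, P8.
Verifying each step:
  P2: no waits; runs immediately, freeing lock-a
  P7: no waits; runs immediately, freeing lock-g and lock-s
  P6 waits on lock-s — all released -> runs and releases lock-l and lock-d
  P4 waits on lock-d — all released -> runs and releases lock-r and lock-b
  P9 waits on lock-r — all released -> runs and releases lock-m
  P5 waits on lock-s — all released -> runs and releases lock-p
  P8 waits on lock-a — all released -> runs and releases lock-o and lock-f


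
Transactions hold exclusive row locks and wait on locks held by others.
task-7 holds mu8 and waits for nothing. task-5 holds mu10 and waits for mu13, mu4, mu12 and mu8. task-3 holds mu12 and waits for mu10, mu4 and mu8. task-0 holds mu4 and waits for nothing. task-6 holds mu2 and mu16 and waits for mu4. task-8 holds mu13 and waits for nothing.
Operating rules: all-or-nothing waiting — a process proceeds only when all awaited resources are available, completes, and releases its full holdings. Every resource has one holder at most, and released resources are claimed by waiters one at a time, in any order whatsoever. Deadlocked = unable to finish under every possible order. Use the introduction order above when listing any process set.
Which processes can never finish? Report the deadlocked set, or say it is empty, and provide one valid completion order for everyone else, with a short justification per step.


Deadlocked set: task-5 and task-3.
Key observation: the wait chain closes on itself along task-5 -> task-3 -> task-5; no other process is dragged down with it.
A valid finishing order for the others: task-0, task-8, task-6, task-7.
Step-by-step check:
  task-0 waits on nothing -> runs at once and releases mu4
  task-8 waits on nothing -> runs at once and releases mu13
  task-6 waits on mu4 — all released -> runs and releases mu2 and mu16
  task-7 waits on nothing -> runs at once and releases mu8


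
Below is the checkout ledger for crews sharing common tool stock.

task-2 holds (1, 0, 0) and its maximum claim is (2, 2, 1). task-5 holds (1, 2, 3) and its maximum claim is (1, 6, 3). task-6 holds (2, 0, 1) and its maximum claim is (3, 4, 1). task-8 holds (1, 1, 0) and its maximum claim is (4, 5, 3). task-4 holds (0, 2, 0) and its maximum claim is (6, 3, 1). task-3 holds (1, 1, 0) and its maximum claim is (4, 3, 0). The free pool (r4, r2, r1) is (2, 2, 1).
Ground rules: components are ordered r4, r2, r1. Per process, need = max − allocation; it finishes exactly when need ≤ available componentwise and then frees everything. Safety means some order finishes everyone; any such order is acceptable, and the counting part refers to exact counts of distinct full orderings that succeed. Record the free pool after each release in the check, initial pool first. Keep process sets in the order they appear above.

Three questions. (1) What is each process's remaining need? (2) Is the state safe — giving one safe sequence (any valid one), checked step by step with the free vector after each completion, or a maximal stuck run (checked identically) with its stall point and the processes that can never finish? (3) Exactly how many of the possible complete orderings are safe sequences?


(1) Outstanding need per process (order r4, r2, r1):
  task-2: (1, 2, 1)
  task-5: (0, 4, 0)
  task-6: (1, 4, 0)
  task-8: (3, 4, 3)
  task-4: (6, 1, 1)
  task-3: (3, 2, 0)
(2) UNSAFE — no complete ordering exists.
Key observation: after task-2, task-3 the pool peaks at (4, 3, 1), and each blocked process is short somewhere: task-5 on r2; task-6 on r2; task-8 on r2, r1; task-4 on r4.
A maximal execution: task-2, task-3 — then nothing else fits. Verifying each step:
  pool = (2, 2, 1)
  task-2: need (1, 2, 1) fits (2, 2, 1); releases (1, 0, 0), pool now (3, 2, 1)
  task-3: need (3, 2, 0) fits (3, 2, 1); releases (1, 1, 0), pool now (4, 3, 1)
  blocked: task-5 wants (0, 4, 0), pool (4, 3, 1) — not enough r2
  blocked: task-6 wants (1, 4, 0), pool (4, 3, 1) — not enough r2
  blocked: task-8 wants (3, 4, 3), pool (4, 3, 1) — not enough r2 and r1
  blocked: task-4 wants (6, 1, 1), pool (4, 3, 1) — not enough r4
Never able to finish: task-5, task-6, task-8 and task-4.
(3) Exactly 0 of the possible complete orderings are safe sequences.


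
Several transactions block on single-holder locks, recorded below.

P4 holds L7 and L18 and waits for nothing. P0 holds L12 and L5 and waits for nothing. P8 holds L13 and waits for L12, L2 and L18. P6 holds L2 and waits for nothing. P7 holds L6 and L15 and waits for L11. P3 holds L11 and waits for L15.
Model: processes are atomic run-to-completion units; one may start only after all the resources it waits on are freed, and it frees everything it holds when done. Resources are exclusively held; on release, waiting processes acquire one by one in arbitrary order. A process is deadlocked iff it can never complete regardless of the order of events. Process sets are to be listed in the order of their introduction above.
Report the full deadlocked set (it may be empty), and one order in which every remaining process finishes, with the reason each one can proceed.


The deadlocked set is P7 and P3.
Key observation: P7 -> P3 -> P7 is a circular wait — nothing in it can go first; no other process is dragged down with it.
The rest can finish in the order P4, P0, P6, P8.
Walking it through:
  P4 waits on nothing -> runs at once and releases L7 and L18
  P0 waits on nothing -> runs at once and releases L12 and L5
  P6 waits on nothing -> runs at once and releases L2
  run P8 (all its waits — L12, L2 and L18 — are resolved); releases L13


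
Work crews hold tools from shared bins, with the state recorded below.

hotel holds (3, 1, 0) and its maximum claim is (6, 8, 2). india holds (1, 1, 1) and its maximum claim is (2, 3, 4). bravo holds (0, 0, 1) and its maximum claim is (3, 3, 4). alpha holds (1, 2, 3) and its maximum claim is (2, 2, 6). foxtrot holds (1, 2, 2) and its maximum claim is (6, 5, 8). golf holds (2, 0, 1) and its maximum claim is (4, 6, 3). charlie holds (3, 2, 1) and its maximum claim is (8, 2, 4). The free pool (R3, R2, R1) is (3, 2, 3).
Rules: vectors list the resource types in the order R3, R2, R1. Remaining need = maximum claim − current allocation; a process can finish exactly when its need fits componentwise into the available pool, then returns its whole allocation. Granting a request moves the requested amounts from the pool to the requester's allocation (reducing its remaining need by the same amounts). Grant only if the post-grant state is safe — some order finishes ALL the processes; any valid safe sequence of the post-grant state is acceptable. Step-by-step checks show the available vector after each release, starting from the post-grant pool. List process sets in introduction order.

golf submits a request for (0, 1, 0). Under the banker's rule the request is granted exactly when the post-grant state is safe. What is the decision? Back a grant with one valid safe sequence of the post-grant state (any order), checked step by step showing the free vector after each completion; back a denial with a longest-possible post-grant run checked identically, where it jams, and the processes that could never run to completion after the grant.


GRANT: granting preserves safety; a valid post-grant sequence is alpha, india, foxtrot, charlie, hotel, golf, bravo.
Key observation: granting shrinks the pool to (3, 1, 3), yet alpha still fits and the chain goes through.
Verifying the post-grant state step by step:
  pool = (3, 1, 3)
  run alpha (needs (1, 0, 3), free (3, 1, 3)); after release of (1, 2, 3) the pool is (4, 3, 6)
  run india (needs (1, 2, 3), free (4, 3, 6)); after release of (1, 1, 1) the pool is (5, 4, 7)
  run foxtrot (needs (5, 3, 6), free (5, 4, 7)); after release of (1, 2, 2) the pool is (6, 6, 9)
  run charlie (needs (5, 0, 3), free (6, 6, 9)); after release of (3, 2, 1) the pool is (9, 8, 10)
  run hotel (needs (3, 7, 2), free (9, 8, 10)); after release of (3, 1, 0) the pool is (12, 9, 10)
  run golf (needs (2, 5, 2), free (12, 9, 10)); after release of (2, 1, 1) the pool is (14, 10, 11)
  run bravo (needs (3, 3, 3), free (14, 10, 11)); after release of (0, 0, 1) the pool is (14, 10, 12)


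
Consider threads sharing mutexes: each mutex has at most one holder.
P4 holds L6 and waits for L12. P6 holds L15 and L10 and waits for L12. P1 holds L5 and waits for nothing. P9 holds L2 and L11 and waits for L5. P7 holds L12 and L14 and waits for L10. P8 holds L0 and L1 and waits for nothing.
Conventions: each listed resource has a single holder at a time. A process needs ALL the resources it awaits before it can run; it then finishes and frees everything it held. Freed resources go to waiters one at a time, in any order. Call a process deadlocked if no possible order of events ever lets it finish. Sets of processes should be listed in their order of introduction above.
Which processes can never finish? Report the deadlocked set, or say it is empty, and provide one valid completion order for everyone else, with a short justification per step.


Deadlocked set: P4, P6 and P7.
Key observation: the loop P7 -> P6 -> P7 blocks itself forever; P4 waits into the deadlock from upstream.
The rest can finish in the order P8, P1, P9.
Verifying each step:
  P8: no waits; runs immediately, freeing L0 and L1
  P1: no waits; runs immediately, freeing L5
  P9 waits on L5 — all released -> runs and releases L2 and L11


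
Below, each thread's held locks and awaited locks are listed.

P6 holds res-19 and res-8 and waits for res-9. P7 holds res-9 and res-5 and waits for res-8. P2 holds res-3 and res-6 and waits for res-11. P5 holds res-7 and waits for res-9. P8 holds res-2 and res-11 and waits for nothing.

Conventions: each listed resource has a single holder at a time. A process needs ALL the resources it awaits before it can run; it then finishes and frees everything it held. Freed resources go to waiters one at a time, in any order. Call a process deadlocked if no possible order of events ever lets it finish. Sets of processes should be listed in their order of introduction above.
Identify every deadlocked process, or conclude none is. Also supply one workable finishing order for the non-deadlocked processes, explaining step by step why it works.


The deadlocked set is P6, P7 and P5.
Key observation: the wait chain closes on itself along P6 -> P7 -> P6; P5 waits into the deadlock from upstream.
The rest can finish in the order P8, P2.
Verifying each step:
  P8 waits on nothing -> runs at once and releases res-2 and res-11
  run P2 (all its waits — res-11 — are resolved); releases res-3 and res-6


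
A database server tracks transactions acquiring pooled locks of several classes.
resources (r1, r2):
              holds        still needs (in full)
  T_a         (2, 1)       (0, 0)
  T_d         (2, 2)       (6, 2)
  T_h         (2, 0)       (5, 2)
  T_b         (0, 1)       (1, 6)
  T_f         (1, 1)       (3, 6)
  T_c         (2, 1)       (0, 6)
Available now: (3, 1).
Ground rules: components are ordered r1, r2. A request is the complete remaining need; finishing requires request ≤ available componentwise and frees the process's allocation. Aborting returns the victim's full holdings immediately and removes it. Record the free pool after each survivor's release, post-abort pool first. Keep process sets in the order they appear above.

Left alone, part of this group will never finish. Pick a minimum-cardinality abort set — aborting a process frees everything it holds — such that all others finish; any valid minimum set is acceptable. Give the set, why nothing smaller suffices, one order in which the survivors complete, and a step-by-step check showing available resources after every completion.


Minimum abort set: T_b and T_f.
Key observation: no ordering could ever have run T_c before the abort of T_b and T_f; with (1, 2) back in the pool it fits at step 4.
No one abort is enough; case by case: T_a alone leaves T_b blocked (short on r2); T_d alone leaves T_b blocked (short on r2); T_h alone leaves T_b blocked (short on r2); T_b alone leaves T_f blocked (short on r2); T_f alone leaves T_b blocked (short on r2); T_c alone leaves T_b blocked (short on r2).
Survivors finish in the order: T_a, T_h, T_d, T_c. Step-by-step check (pool after the aborts first):
  pool = (4, 3)
  run T_a (needs (0, 0), free (4, 3)); after release of (2, 1) the pool is (6, 4)
  run T_h (needs (5, 2), free (6, 4)); after release of (2, 0) the pool is (8, 4)
  run T_d (needs (6, 2), free (8, 4)); after release of (2, 2) the pool is (10, 6)
  run T_c (needs (0, 6), free (10, 6)); after release of (2, 1) the pool is (12, 7)


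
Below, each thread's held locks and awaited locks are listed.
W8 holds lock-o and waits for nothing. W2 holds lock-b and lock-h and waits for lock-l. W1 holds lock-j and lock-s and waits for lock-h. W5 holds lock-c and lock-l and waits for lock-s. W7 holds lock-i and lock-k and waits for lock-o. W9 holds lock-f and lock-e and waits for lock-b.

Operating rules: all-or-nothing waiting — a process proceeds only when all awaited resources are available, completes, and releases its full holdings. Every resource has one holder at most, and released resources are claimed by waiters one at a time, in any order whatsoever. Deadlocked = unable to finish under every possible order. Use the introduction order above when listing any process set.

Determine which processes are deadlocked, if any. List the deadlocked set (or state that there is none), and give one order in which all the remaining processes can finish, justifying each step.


The deadlocked set is W2, W1, W5 and W9.
Key observation: nobody on the ring W2 -> W5 -> W1 -> W2 can start until another member finishes, which never happens; W9 waits into the deadlock from upstream.
A valid finishing order for the others: W8, W7.
Walking it through:
  W8: no waits; runs immediately, freeing lock-o
  W7 waits on lock-o — all released -> runs and releases lock-i and lock-k


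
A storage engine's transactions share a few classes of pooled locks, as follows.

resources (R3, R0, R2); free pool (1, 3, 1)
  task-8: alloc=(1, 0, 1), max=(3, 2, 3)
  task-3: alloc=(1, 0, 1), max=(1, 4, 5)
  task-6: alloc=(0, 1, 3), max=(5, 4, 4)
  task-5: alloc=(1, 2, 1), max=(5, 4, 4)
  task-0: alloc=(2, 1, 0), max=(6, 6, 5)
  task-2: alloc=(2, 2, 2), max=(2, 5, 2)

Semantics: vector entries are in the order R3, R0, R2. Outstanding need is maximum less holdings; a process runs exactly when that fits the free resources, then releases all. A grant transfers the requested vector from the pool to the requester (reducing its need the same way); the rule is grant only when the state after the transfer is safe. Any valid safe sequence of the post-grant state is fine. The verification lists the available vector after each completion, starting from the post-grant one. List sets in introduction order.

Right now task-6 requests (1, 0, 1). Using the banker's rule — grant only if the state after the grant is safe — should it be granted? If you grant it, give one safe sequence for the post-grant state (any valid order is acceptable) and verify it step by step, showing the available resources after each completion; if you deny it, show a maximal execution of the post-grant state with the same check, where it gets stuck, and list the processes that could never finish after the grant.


DENY: after the grant no complete ordering would exist.
Key observation: after task-2, task-8 the pool peaks at (3, 5, 3), and each blocked process is short somewhere: task-3 on R2; task-6 on R3; task-5 on R3; task-0 on R3, R2.
After a pretend grant, a maximal execution: task-2, task-8 — then nothing else fits. Verifying each step:
  pool = (0, 3, 0)
  task-2 needs (0, 3, 0) <= (0, 3, 0) -> finishes; pool += (2, 2, 2) = (2, 5, 2)
  task-8 needs (2, 2, 2) <= (2, 5, 2) -> finishes; pool += (1, 0, 1) = (3, 5, 3)
  task-3 still needs (0, 4, 4) but only (3, 5, 3) is free — short on R2
  task-6 still needs (4, 3, 0) but only (3, 5, 3) is free — short on R3
  task-5 still needs (4, 2, 3) but only (3, 5, 3) is free — short on R3
  task-0 still needs (4, 5, 5) but only (3, 5, 3) is free — short on R3 and R2
Post-grant, the permanently blocked set is task-3, task-6, task-5 and task-0.


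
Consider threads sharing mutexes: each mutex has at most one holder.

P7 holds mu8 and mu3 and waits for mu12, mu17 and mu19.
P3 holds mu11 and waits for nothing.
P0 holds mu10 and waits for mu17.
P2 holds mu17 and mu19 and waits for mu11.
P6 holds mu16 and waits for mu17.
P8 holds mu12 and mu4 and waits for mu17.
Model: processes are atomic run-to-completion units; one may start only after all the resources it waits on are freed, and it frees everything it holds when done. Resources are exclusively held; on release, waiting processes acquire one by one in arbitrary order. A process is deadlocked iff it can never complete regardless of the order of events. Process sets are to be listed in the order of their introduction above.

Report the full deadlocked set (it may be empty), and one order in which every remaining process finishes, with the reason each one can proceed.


The deadlocked set is empty.
Key observation: no waiting chain loops back on itself — every chain ends at a process that waits on nothing, so everyone eventually runs.
The rest can finish in the order P3, P2, P8, P7, P6, P0.
Verifying each step:
  P3 waits on nothing -> runs at once and releases mu11
  run P2 (all its waits — mu11 — are resolved); releases mu17 and mu19
  run P8 (all its waits — mu17 — are resolved); releases mu12 and mu4
  run P7 (all its waits — mu12, mu17 and mu19 — are resolved); releases mu8 and mu3
  run P6 (all its waits — mu17 — are resolved); releases mu16
  run P0 (all its waits — mu17 — are resolved); releases mu10


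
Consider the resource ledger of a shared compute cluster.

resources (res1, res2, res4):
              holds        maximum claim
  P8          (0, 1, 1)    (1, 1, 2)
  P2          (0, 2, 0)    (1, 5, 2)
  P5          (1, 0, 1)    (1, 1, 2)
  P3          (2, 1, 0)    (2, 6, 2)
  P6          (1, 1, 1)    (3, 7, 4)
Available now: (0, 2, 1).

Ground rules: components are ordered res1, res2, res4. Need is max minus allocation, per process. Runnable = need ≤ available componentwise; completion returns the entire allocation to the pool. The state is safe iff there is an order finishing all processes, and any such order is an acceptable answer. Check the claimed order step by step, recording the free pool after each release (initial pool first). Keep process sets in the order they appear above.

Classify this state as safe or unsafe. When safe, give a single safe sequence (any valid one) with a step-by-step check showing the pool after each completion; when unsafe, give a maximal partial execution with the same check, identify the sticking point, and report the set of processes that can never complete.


SAFE, for example via the order P5, P8, P2, P3, P6.
Key observation: P5 is the earliest step where a requested resource binds exactly: need (0, 1, 1), pool (0, 2, 1) at its turn.
Check, step by step:
  pool = (0, 2, 1)
  P5 needs (0, 1, 1) <= (0, 2, 1) -> finishes; pool += (1, 0, 1) = (1, 2, 2)
  P8 needs (1, 0, 1) <= (1, 2, 2) -> finishes; pool += (0, 1, 1) = (1, 3, 3)
  P2 needs (1, 3, 2) <= (1, 3, 3) -> finishes; pool += (0, 2, 0) = (1, 5, 3)
  P3 needs (0, 5, 2) <= (1, 5, 3) -> finishes; pool += (2, 1, 0) = (3, 6, 3)
  P6 needs (2, 6, 3) <= (3, 6, 3) -> finishes; pool += (1, 1, 1) = (4, 7, 4)


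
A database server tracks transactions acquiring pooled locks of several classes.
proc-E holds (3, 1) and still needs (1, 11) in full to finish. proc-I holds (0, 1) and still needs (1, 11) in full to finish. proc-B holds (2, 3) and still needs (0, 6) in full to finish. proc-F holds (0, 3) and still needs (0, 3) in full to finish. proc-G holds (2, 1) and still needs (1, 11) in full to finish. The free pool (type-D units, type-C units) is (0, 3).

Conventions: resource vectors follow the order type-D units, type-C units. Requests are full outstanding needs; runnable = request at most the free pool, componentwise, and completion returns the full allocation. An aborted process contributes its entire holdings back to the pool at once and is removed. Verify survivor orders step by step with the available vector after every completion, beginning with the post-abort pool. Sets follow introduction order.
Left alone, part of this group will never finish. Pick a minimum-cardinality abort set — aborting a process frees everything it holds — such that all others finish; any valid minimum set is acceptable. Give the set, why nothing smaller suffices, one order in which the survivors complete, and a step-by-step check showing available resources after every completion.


The answer: abort proc-E and proc-I.
Key observation: the returned (3, 2) from proc-E and proc-I is what brings proc-G — unrunnable before, under any order — into play at step 3.
No one abort is enough; case by case: proc-E alone leaves proc-I blocked (short on type-C units); proc-I alone leaves proc-E blocked (short on type-C units); proc-B alone leaves proc-E blocked (short on type-C units); proc-F alone leaves proc-E blocked (short on type-C units); proc-G alone leaves proc-E blocked (short on type-C units).
Survivors finish in the order: proc-F, proc-B, proc-G. Walking it through (pool after the aborts first):
  pool = (3, 5)
  run proc-F (needs (0, 3), free (3, 5)); after release of (0, 3) the pool is (3, 8)
  run proc-B (needs (0, 6), free (3, 8)); after release of (2, 3) the pool is (5, 11)
  run proc-G (needs (1, 11), free (5, 11)); after release of (2, 1) the pool is (7, 12)


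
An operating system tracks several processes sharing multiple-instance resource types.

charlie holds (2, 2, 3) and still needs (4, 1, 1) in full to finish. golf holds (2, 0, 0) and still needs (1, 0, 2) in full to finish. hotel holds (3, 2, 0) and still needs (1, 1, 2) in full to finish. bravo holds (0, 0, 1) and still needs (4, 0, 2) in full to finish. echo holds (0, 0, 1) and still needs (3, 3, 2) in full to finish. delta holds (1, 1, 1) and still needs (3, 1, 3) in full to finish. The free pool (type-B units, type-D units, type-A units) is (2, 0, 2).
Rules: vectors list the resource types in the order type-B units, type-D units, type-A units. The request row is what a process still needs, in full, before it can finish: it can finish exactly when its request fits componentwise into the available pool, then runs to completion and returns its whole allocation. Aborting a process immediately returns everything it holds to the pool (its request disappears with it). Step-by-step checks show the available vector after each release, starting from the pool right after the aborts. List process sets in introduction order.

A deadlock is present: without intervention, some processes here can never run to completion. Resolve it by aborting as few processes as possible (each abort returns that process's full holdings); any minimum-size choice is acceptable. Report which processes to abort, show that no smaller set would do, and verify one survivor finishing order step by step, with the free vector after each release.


The answer: abort charlie.
Key observation: no ordering could ever have run delta before the abort of charlie; with (2, 2, 3) back in the pool it fits at step 1.
Why nothing smaller works: aborting no one leaves the state deadlocked as given.
The survivors complete as delta, hotel, echo, bravo, golf. Step-by-step check (starting from the post-abort pool):
  pool = (4, 2, 5)
  delta needs (3, 1, 3) <= (4, 2, 5) -> finishes; pool += (1, 1, 1) = (5, 3, 6)
  hotel needs (1, 1, 2) <= (5, 3, 6) -> finishes; pool += (3, 2, 0) = (8, 5, 6)
  echo needs (3, 3, 2) <= (8, 5, 6) -> finishes; pool += (0, 0, 1) = (8, 5, 7)
  bravo needs (4, 0, 2) <= (8, 5, 7) -> finishes; pool += (0, 0, 1) = (8, 5, 8)
  golf needs (1, 0, 2) <= (8, 5, 8) -> finishes; pool += (2, 0, 0) = (10, 5, 8)


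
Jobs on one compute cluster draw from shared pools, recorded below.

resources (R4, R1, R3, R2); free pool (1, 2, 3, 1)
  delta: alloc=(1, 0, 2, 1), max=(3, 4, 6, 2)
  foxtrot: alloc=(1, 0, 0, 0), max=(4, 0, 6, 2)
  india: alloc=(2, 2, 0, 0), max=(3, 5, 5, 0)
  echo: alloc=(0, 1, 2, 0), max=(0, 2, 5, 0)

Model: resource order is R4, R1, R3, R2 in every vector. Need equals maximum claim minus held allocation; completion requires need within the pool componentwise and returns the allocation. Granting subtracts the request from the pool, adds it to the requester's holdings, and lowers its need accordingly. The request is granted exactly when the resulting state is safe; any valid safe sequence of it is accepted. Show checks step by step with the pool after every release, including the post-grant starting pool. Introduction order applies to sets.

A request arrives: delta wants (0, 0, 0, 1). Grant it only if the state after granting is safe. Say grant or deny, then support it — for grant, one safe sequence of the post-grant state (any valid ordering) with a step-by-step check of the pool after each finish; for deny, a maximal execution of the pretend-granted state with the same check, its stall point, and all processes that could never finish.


GRANT. The post-grant state is safe; one safe sequence: echo, india, delta, foxtrot.
Key observation: the transfer keeps a workable pool ((1, 2, 3, 0)); echo starts the safe sequence.
Step-by-step check of the post-grant state:
  pool = (1, 2, 3, 0)
  run echo (needs (0, 1, 3, 0), free (1, 2, 3, 0)); after release of (0, 1, 2, 0) the pool is (1, 3, 5, 0)
  run india (needs (1, 3, 5, 0), free (1, 3, 5, 0)); after release of (2, 2, 0, 0) the pool is (3, 5, 5, 0)
  run delta (needs (2, 4, 4, 0), free (3, 5, 5, 0)); after release of (1, 0, 2, 2) the pool is (4, 5, 7, 2)
  run foxtrot (needs (3, 0, 6, 2), free (4, 5, 7, 2)); after release of (1, 0, 0, 0) the pool is (5, 5, 7, 2)


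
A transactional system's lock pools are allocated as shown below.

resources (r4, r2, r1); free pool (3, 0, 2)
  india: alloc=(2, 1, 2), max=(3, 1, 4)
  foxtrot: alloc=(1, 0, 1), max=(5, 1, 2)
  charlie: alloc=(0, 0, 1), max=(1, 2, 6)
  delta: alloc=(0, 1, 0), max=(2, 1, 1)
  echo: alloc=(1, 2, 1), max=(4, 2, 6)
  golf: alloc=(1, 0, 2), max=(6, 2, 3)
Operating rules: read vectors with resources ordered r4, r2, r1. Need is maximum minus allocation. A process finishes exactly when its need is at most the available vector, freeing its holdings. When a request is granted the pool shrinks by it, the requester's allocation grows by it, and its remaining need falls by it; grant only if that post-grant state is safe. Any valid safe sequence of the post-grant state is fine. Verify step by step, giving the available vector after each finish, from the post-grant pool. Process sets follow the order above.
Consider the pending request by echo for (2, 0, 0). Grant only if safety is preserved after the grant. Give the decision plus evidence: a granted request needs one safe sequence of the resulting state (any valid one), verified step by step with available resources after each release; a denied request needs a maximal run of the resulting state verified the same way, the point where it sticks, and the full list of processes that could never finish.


DENY — the pretend-granted state is unsafe.
Key observation: after india, delta the pool peaks at (3, 2, 4), and each blocked process is short somewhere: foxtrot on r4; charlie on r1; echo on r1; golf on r4.
On the post-grant state, india, delta is a maximal run — nothing extends it. Verifying each step:
  pool = (1, 0, 2)
  run india (needs (1, 0, 2), free (1, 0, 2)); after release of (2, 1, 2) the pool is (3, 1, 4)
  run delta (needs (2, 0, 1), free (3, 1, 4)); after release of (0, 1, 0) the pool is (3, 2, 4)
  foxtrot cannot run: need (4, 1, 1) vs free (3, 2, 4) (insufficient r4)
  charlie cannot run: need (1, 2, 5) vs free (3, 2, 4) (insufficient r1)
  echo cannot run: need (1, 0, 5) vs free (3, 2, 4) (insufficient r1)
  golf cannot run: need (5, 2, 1) vs free (3, 2, 4) (insufficient r4)
Had the request been granted, foxtrot, charlie, echo and golf could never finish.


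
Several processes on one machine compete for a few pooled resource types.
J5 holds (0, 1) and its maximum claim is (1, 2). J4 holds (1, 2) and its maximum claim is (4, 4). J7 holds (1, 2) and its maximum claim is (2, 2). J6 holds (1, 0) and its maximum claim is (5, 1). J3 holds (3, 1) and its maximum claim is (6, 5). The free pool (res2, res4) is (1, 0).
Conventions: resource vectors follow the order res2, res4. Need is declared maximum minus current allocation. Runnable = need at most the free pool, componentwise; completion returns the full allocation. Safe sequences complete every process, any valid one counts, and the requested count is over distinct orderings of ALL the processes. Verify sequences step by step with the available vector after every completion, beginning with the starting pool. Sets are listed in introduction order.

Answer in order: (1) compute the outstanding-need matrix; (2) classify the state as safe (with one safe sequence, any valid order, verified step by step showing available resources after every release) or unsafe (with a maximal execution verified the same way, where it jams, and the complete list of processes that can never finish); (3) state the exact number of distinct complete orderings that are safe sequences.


(1) Outstanding need per process (order res2, res4):
  J5: (1, 1)
  J4: (3, 2)
  J7: (1, 0)
  J6: (4, 1)
  J3: (3, 4)
(2) UNSAFE.
Key observation: even finishing J7, J5 leaves just (2, 3) free — too little res2 for any of the remaining processes.
Going as far as possible: J7, J5; after that, nothing fits. Check, step by step:
  pool = (1, 0)
  J7 needs (1, 0) <= (1, 0) -> finishes; pool += (1, 2) = (2, 2)
  J5 needs (1, 1) <= (2, 2) -> finishes; pool += (0, 1) = (2, 3)
  J4 cannot run: need (3, 2) vs free (2, 3) (insufficient res2)
  J6 cannot run: need (4, 1) vs free (2, 3) (insufficient res2)
  J3 cannot run: need (3, 4) vs free (2, 3) (insufficient res2 and res4)
Processes that can never finish: J4, J6 and J3.
(3) Precisely 0 of the possible complete orderings are safe sequences.


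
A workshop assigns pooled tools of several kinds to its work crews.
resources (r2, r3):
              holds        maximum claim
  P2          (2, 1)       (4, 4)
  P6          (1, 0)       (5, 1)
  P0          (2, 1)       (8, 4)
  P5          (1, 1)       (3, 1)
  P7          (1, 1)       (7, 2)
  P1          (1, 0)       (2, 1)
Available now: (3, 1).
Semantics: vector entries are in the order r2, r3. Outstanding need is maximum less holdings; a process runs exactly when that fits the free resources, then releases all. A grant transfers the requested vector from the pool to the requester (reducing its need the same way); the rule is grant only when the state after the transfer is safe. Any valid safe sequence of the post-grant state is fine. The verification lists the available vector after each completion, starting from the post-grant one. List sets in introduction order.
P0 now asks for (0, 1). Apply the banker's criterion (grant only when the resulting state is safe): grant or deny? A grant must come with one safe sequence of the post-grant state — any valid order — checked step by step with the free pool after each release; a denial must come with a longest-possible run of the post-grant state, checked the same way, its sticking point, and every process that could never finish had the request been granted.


GRANT: granting preserves safety; a valid post-grant sequence is P5, P6, P1, P7, P0, P2.
Key observation: (3, 0) free after granting still covers P5 first, and each release covers the next.
Step-by-step check of the post-grant state:
  pool = (3, 0)
  P5 needs (2, 0) <= (3, 0) -> finishes; pool += (1, 1) = (4, 1)
  P6 needs (4, 1) <= (4, 1) -> finishes; pool += (1, 0) = (5, 1)
  P1 needs (1, 1) <= (5, 1) -> finishes; pool += (1, 0) = (6, 1)
  P7 needs (6, 1) <= (6, 1) -> finishes; pool += (1, 1) = (7, 2)
  P0 needs (6, 2) <= (7, 2) -> finishes; pool += (2, 2) = (9, 4)
  P2 needs (2, 3) <= (9, 4) -> finishes; pool += (2, 1) = (11, 5)


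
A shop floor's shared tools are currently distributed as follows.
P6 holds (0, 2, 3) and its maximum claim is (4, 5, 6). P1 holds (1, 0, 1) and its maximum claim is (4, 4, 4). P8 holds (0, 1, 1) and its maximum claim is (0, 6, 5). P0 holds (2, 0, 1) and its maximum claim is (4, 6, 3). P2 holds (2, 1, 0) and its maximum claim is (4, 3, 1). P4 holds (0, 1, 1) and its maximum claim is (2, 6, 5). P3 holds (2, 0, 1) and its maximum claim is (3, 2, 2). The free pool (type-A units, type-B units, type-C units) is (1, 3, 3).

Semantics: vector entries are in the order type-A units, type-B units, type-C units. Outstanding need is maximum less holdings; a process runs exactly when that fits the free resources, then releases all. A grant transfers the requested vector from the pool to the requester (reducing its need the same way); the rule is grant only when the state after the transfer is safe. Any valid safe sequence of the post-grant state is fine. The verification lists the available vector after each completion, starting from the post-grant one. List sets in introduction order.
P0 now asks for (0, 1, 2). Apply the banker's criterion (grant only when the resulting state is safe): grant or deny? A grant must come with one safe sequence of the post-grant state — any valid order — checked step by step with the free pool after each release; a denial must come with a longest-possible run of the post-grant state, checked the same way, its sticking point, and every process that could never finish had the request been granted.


DENY — the pretend-granted state is unsafe.
Key observation: after P3, P2 the pool peaks at (5, 3, 2), and each blocked process is short somewhere: P6 on type-C units; P1 on type-B units, type-C units; P8 on type-B units, type-C units; P0 on type-B units; P4 on type-B units, type-C units.
Pretend the grant happened; the run P3, P2 goes as far as possible. Step-by-step check:
  pool = (1, 2, 1)
  P3: need (1, 2, 1) fits (1, 2, 1); releases (2, 0, 1), pool now (3, 2, 2)
  P2: need (2, 2, 1) fits (3, 2, 2); releases (2, 1, 0), pool now (5, 3, 2)
  P6 still needs (4, 3, 3) but only (5, 3, 2) is free — short on type-C units
  P1 still needs (3, 4, 3) but only (5, 3, 2) is free — short on type-B units and type-C units
  P8 still needs (0, 5, 4) but only (5, 3, 2) is free — short on type-B units and type-C units
  P0 still needs (2, 5, 0) but only (5, 3, 2) is free — short on type-B units
  P4 still needs (2, 5, 4) but only (5, 3, 2) is free — short on type-B units and type-C units
Post-grant, the permanently blocked set is P6, P1, P8, P0 and P4.


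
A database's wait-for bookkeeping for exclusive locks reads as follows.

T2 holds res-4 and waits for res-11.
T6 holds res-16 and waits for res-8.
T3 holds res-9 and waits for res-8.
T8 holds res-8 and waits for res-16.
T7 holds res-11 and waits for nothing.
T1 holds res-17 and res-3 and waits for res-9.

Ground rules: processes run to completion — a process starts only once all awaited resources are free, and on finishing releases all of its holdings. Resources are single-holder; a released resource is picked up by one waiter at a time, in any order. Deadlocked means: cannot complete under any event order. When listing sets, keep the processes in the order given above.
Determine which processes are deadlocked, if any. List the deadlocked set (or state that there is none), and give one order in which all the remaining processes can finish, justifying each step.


Deadlocked: T6, T3, T8 and T1.
Key observation: the knot is the closed ring of waits T6 -> T8 -> T6; T3 and T1 wait into the deadlock from upstream.
The rest can finish in the order T7, T2.
Step-by-step check:
  T7: no waits; runs immediately, freeing res-11
  T2 waits on res-11 — all released -> runs and releases res-4
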